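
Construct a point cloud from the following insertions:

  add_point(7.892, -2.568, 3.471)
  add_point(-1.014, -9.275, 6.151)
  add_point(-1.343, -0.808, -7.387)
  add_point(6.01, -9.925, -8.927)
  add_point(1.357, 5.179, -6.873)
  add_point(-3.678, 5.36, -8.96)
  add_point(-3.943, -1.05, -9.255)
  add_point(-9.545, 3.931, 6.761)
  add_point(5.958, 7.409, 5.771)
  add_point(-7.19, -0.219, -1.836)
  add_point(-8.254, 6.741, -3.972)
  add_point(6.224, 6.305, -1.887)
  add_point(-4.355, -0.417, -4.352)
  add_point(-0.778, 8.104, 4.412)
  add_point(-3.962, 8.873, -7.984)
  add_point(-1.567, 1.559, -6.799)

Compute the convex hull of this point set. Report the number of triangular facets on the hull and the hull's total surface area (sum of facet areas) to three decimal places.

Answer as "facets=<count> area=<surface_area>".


facets=22 area=1041.424

Points on the hull: [0, 1, 3, 4, 5, 6, 7, 8, 9, 10, 11, 13, 14] (13 of 16).

Triangle areas on the boundary:
  f1: (p1, p3, p0) → 81.7185
  f2: (p8, p1, p7) → 117.4488
  f3: (p8, p1, p0) → 55.6340
  f4: (p6, p1, p3) → 105.2422
  f5: (p13, p8, p7) → 22.1103
  f6: (p13, p8, p14) → 39.7944
  f7: (p11, p8, p14) → 42.2749
  f8: (p11, p3, p0) → 76.2886
  f9: (p11, p8, p0) → 37.6094
  f10: (p10, p13, p7) → 50.3026
  f11: (p10, p13, p14) → 35.3545
  f12: (p5, p6, p3) → 33.1900
  f13: (p5, p10, p14) → 11.3677
  f14: (p5, p10, p6) → 21.7112
  f15: (p9, p1, p7) → 66.1624
  f16: (p9, p6, p1) → 52.8859
  f17: (p9, p10, p7) → 35.5810
  f18: (p9, p10, p6) → 29.7666
  f19: (p4, p11, p3) → 56.1962
  f20: (p4, p11, p14) → 18.7557
  f21: (p4, p5, p3) → 42.0575
  f22: (p4, p5, p14) → 9.9718
Σ area = 1041.424

Euler characteristic 13−33+22 = 2 ✓


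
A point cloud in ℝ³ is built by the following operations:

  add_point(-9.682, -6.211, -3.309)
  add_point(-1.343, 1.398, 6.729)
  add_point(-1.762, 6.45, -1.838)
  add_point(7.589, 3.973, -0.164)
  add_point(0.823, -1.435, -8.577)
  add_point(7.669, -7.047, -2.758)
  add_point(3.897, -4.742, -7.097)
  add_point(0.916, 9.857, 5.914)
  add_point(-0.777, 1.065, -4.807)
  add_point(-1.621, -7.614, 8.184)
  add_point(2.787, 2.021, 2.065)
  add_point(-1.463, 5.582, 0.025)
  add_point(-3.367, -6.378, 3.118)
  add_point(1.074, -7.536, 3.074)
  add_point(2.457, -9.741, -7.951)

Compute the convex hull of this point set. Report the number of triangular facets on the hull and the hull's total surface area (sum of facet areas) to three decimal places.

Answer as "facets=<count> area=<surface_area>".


facets=16 area=798.691

10 of the 15 inputs are extreme points: [0, 1, 2, 3, 4, 5, 6, 7, 9, 14].

Area of each hull facet:
  f1: (p1, p7, p0) → 54.8098
  f2: (p1, p9, p0) → 62.9802
  f3: (p1, p9, p7) → 9.4635
  f4: (p14, p4, p0) → 52.2699
  f5: (p14, p9, p0) → 91.7231
  f6: (p14, p9, p5) → 56.1710
  f7: (p2, p7, p0) → 54.8260
  f8: (p2, p4, p0) → 66.6390
  f9: (p3, p9, p5) → 80.5078
  f10: (p3, p9, p7) → 88.8630
  f11: (p3, p2, p7) → 41.0083
  f12: (p3, p2, p4) → 49.9048
  f13: (p6, p3, p5) → 34.3115
  f14: (p6, p3, p4) → 27.6387
  f15: (p6, p14, p5) → 16.2839
  f16: (p6, p14, p4) → 11.2908
Σ area = 798.691

Euler: V−E+F = 10−24+16 = 2.


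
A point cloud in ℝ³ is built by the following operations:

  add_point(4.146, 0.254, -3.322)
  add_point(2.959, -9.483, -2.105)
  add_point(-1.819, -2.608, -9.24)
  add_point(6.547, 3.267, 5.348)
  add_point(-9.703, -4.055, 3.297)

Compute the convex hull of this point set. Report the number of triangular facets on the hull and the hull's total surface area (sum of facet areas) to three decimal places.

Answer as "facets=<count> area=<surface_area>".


facets=6 area=411.642

Points on the hull: [0, 1, 2, 3, 4] (5 of 5).

Area of each hull facet:
  f1: (p1, p3, p4) → 107.7937
  f2: (p2, p3, p4) → 120.9391
  f3: (p2, p1, p4) → 75.8005
  f4: (p0, p1, p3) → 45.6234
  f5: (p0, p2, p3) → 19.8670
  f6: (p0, p2, p1) → 41.6185
Σ area = 411.642

Euler characteristic 5−9+6 = 2 ✓


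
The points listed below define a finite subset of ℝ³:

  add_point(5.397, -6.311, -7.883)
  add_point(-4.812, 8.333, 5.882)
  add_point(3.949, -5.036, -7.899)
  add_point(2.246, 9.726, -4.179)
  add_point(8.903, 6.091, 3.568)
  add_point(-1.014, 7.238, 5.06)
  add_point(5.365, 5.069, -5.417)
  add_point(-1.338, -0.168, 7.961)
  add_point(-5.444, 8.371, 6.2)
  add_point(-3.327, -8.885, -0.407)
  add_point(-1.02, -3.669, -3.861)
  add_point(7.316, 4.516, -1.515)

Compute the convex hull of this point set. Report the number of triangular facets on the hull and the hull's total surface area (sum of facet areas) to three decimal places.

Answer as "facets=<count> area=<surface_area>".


Points on the hull: [0, 1, 2, 3, 4, 6, 7, 8, 9, 10, 11] (11 of 12).

Per-facet area ½‖(b−a)×(c−a)‖:
  f1: (p0, p9, p4) → 100.8332
  f2: (p7, p4, p8) → 60.8384
  f3: (p7, p9, p8) → 53.0861
  f4: (p7, p9, p4) → 75.8952
  f5: (p1, p4, p8) → 1.5489
  f6: (p1, p3, p8) → 2.1752
  f7: (p1, p3, p4) → 64.5841
  f8: (p10, p9, p8) → 53.6118
  f9: (p10, p3, p8) → 86.4819
  f10: (p6, p3, p4) → 27.7636
  f11: (p2, p10, p3) → 45.1443
  f12: (p2, p6, p3) → 19.6441
  f13: (p2, p6, p0) → 8.5733
  f14: (p2, p0, p9) → 10.3782
  f15: (p2, p10, p9) → 19.8215
  f16: (p11, p0, p4) → 23.5902
  f17: (p11, p6, p4) → 5.2368
  f18: (p11, p6, p0) → 25.5503
Σ area = 684.757

Check V−E+F: 11 − 27 + 18 = 2.

facets=18 area=684.757


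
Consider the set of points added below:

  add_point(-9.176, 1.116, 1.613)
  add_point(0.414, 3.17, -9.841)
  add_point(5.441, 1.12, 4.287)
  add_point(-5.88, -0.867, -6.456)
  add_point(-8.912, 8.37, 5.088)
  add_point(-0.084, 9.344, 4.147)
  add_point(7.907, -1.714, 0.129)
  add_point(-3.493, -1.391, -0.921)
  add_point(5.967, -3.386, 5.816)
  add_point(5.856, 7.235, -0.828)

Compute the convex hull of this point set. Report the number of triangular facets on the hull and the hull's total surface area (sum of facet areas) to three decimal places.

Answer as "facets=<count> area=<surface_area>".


facets=16 area=633.075

Extreme-point indices: [0, 1, 2, 3, 4, 5, 6, 7, 8, 9] — 10 of 10 on the boundary.

Triangle areas on the boundary:
  f1: (p9, p1, p6) → 51.4244
  f2: (p9, p1, p5) → 44.0700
  f3: (p4, p8, p0) → 65.4040
  f4: (p4, p8, p5) → 60.2355
  f5: (p4, p1, p5) → 68.0712
  f6: (p3, p1, p6) → 54.8780
  f7: (p3, p8, p6) → 47.3347
  f8: (p3, p4, p0) → 29.3612
  f9: (p3, p4, p1) → 61.0531
  f10: (p2, p8, p5) → 12.6085
  f11: (p2, p9, p5) → 31.1604
  f12: (p2, p8, p6) → 12.8476
  f13: (p2, p9, p6) → 22.2293
  f14: (p7, p8, p0) → 33.5815
  f15: (p7, p3, p0) → 20.2901
  f16: (p7, p3, p8) → 18.5250
Σ area = 633.075

Euler: V−E+F = 10−24+16 = 2.


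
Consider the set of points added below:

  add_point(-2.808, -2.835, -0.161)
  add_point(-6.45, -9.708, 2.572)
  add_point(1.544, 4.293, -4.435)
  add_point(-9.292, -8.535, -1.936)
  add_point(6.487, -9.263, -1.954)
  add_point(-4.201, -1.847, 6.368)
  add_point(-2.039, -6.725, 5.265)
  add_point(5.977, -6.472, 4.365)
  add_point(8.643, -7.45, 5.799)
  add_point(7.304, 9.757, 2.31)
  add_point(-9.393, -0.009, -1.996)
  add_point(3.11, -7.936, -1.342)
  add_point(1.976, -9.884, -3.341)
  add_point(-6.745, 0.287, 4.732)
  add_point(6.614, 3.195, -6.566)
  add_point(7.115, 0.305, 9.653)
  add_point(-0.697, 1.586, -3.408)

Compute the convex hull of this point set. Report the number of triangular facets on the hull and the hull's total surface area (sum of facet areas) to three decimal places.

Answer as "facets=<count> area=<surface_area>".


13 of the 17 inputs are extreme points: [1, 2, 3, 4, 5, 6, 8, 9, 10, 12, 13, 14, 15].

Triangle areas on the boundary:
  f1: (p14, p9, p8) → 88.5444
  f2: (p2, p9, p10) → 51.7898
  f3: (p2, p14, p10) → 18.7338
  f4: (p2, p14, p9) → 28.8765
  f5: (p4, p14, p8) → 54.4121
  f6: (p4, p12, p14) → 31.6042
  f7: (p13, p9, p10) → 60.7800
  f8: (p15, p9, p8) → 47.6489
  f9: (p15, p13, p9) → 86.4368
  f10: (p15, p13, p5) → 16.5194
  f11: (p1, p4, p8) → 56.4686
  f12: (p1, p4, p12) → 19.4910
  f13: (p1, p13, p5) → 16.5078
  f14: (p6, p15, p8) → 46.0727
  f15: (p6, p1, p8) → 22.0198
  f16: (p6, p15, p5) → 32.2185
  f17: (p6, p1, p5) → 15.7581
  f18: (p3, p1, p12) → 28.0608
  f19: (p3, p14, p10) → 71.0973
  f20: (p3, p12, p14) → 79.0701
  f21: (p3, p13, p10) → 30.8378
  f22: (p3, p1, p13) → 27.8749
Σ area = 930.823

Euler: V−E+F = 13−33+22 = 2.

facets=22 area=930.823


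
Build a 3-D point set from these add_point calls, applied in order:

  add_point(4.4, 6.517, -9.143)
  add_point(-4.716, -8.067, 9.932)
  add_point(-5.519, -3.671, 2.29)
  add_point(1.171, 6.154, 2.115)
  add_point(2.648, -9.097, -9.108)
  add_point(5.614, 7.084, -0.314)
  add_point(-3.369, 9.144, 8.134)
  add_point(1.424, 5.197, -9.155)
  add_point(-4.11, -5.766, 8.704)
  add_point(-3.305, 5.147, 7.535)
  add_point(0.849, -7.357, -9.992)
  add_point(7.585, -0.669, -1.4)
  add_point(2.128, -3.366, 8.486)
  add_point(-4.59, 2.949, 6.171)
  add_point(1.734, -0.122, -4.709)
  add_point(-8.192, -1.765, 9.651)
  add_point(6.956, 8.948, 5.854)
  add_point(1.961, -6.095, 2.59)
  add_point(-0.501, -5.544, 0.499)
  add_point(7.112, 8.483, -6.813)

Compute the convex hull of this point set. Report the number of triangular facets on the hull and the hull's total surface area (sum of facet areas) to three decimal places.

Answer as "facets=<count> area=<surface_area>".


facets=22 area=1041.617

Extreme-point indices: [0, 1, 2, 4, 6, 7, 10, 11, 12, 15, 16, 17, 19] — 13 of 20 on the boundary.

Area of each hull facet:
  f1: (p7, p6, p15) → 110.3935
  f2: (p1, p6, p15) → 34.4708
  f3: (p1, p12, p6) → 56.5700
  f4: (p4, p19, p11) → 64.1179
  f5: (p4, p1, p10) → 27.1130
  f6: (p16, p19, p11) → 59.3243
  f7: (p16, p12, p11) → 65.5557
  f8: (p16, p19, p6) → 65.2630
  f9: (p16, p12, p6) → 66.1164
  f10: (p2, p7, p15) → 48.3998
  f11: (p2, p7, p10) → 86.1976
  f12: (p2, p1, p15) → 27.3864
  f13: (p2, p1, p10) → 51.9672
  f14: (p0, p19, p6) → 37.0691
  f15: (p0, p7, p6) → 29.5742
  f16: (p0, p7, p10) → 18.3492
  f17: (p0, p4, p10) → 17.0368
  f18: (p0, p4, p19) → 26.7361
  f19: (p17, p1, p12) → 27.2513
  f20: (p17, p4, p1) → 44.2466
  f21: (p17, p12, p11) → 28.2465
  f22: (p17, p4, p11) → 50.2315
Σ area = 1041.617

Euler characteristic 13−33+22 = 2 ✓


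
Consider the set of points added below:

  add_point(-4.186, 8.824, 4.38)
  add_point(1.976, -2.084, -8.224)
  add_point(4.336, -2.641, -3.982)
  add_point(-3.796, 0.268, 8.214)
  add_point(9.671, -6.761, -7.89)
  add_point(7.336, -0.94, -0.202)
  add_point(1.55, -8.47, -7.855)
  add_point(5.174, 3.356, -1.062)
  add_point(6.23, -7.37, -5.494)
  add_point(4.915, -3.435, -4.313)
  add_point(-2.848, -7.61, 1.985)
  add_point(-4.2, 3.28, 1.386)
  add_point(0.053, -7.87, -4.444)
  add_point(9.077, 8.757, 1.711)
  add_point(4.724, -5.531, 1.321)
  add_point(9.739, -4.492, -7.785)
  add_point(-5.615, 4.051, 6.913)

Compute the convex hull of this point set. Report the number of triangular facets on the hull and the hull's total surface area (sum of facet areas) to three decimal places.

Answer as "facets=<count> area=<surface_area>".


facets=22 area=760.762

Hull vertices (13/17): indices [0, 1, 3, 4, 5, 6, 8, 10, 11, 13, 14, 15, 16].

Facet areas (half cross-product norm):
  f1: (p13, p0, p16) → 35.6129
  f2: (p11, p0, p16) → 14.8585
  f3: (p1, p13, p15) → 64.3293
  f4: (p1, p13, p0) → 105.2696
  f5: (p1, p11, p6) → 37.9386
  f6: (p1, p11, p0) → 26.9703
  f7: (p10, p11, p16) → 31.4411
  f8: (p10, p11, p6) → 59.2268
  f9: (p4, p1, p15) → 8.9195
  f10: (p4, p1, p6) → 25.6106
  f11: (p4, p13, p15) → 10.1553
  f12: (p3, p13, p16) → 35.7574
  f13: (p3, p14, p13) → 89.4040
  f14: (p3, p10, p16) → 18.8191
  f15: (p3, p10, p14) → 39.6661
  f16: (p5, p14, p13) → 15.1135
  f17: (p5, p4, p13) → 36.7915
  f18: (p5, p4, p14) → 26.9042
  f19: (p8, p10, p6) → 28.8997
  f20: (p8, p4, p6) → 9.8920
  f21: (p8, p10, p14) → 27.7868
  f22: (p8, p4, p14) → 11.3953
Σ area = 760.762

Euler characteristic 13−33+22 = 2 ✓


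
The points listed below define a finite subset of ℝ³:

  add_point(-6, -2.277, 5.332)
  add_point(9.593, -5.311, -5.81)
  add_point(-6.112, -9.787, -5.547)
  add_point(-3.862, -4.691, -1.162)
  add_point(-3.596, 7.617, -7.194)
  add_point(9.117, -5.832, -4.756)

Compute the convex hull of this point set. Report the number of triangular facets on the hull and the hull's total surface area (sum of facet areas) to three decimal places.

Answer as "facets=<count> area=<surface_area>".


facets=6 area=491.916

5 of the 6 inputs are extreme points: [0, 1, 2, 4, 5].

Per-facet area ½‖(b−a)×(c−a)‖:
  f1: (p4, p1, p2) → 131.6461
  f2: (p0, p4, p2) → 102.1424
  f3: (p5, p1, p2) → 9.0482
  f4: (p5, p0, p2) → 102.1934
  f5: (p5, p4, p1) → 11.7067
  f6: (p5, p0, p4) → 135.1791
Σ area = 491.916

Check V−E+F: 5 − 9 + 6 = 2.


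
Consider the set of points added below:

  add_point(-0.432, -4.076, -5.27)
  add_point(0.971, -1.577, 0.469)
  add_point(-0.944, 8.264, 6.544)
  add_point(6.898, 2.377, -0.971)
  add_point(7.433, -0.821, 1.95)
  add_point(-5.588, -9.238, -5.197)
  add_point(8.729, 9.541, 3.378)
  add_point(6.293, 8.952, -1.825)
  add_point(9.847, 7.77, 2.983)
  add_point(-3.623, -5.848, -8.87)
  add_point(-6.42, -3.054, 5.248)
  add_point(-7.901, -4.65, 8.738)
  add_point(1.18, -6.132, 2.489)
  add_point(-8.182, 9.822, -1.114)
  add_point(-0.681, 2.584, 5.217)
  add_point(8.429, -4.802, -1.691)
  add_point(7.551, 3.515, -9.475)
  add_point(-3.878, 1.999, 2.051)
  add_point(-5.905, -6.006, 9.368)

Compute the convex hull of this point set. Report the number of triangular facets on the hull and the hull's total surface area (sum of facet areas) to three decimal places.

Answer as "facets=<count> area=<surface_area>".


13 of the 19 inputs are extreme points: [2, 4, 5, 6, 7, 8, 9, 11, 12, 13, 15, 16, 18].

Per-facet area ½‖(b−a)×(c−a)‖:
  f1: (p4, p18, p8) → 63.6296
  f2: (p7, p16, p13) → 67.2591
  f3: (p9, p5, p13) → 47.8843
  f4: (p9, p16, p13) → 123.7033
  f5: (p11, p2, p13) → 78.7071
  f6: (p11, p2, p18) → 18.3245
  f7: (p11, p5, p13) → 125.1927
  f8: (p11, p18, p5) → 18.4913
  f9: (p6, p18, p8) → 23.2171
  f10: (p6, p2, p18) → 69.2957
  f11: (p6, p16, p8) → 13.3545
  f12: (p6, p7, p16) → 18.6768
  f13: (p6, p2, p13) → 50.0549
  f14: (p6, p7, p13) → 38.9429
  f15: (p12, p18, p5) → 52.7781
  f16: (p15, p9, p5) → 37.7725
  f17: (p15, p9, p16) → 74.9897
  f18: (p15, p12, p5) → 44.0969
  f19: (p15, p16, p8) → 69.4003
  f20: (p15, p4, p8) → 17.0624
  f21: (p15, p4, p18) → 43.1088
  f22: (p15, p12, p18) → 12.3546
Σ area = 1108.297

Euler: V−E+F = 13−33+22 = 2.

facets=22 area=1108.297


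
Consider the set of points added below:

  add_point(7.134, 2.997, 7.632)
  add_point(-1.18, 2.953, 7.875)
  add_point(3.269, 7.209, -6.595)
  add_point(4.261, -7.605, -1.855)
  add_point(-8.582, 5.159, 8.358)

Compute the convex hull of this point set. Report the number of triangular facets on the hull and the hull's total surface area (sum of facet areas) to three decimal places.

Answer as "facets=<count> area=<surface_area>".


facets=6 area=477.159

Points on the hull: [0, 1, 2, 3, 4] (5 of 5).

Per-facet area ½‖(b−a)×(c−a)‖:
  f1: (p2, p0, p4) → 118.0517
  f2: (p2, p3, p4) → 142.6881
  f3: (p2, p3, p0) → 99.0420
  f4: (p1, p0, p4) → 9.4029
  f5: (p1, p3, p4) → 48.6280
  f6: (p1, p3, p0) → 59.3467
Σ area = 477.159

Euler: V−E+F = 5−9+6 = 2.


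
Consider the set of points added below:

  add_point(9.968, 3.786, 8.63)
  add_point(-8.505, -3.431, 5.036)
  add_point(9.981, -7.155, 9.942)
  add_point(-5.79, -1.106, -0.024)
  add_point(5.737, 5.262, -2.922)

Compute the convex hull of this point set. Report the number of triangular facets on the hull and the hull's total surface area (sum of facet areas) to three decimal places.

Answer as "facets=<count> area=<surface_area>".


facets=6 area=491.148

Hull vertices (5/5): indices [0, 1, 2, 3, 4].

Triangle areas on the boundary:
  f1: (p0, p2, p1) → 104.7059
  f2: (p0, p4, p1) → 112.3445
  f3: (p0, p4, p2) → 66.4437
  f4: (p3, p2, p1) → 59.7762
  f5: (p3, p4, p1) → 28.6617
  f6: (p3, p4, p2) → 119.2160
Σ area = 491.148

Euler characteristic 5−9+6 = 2 ✓


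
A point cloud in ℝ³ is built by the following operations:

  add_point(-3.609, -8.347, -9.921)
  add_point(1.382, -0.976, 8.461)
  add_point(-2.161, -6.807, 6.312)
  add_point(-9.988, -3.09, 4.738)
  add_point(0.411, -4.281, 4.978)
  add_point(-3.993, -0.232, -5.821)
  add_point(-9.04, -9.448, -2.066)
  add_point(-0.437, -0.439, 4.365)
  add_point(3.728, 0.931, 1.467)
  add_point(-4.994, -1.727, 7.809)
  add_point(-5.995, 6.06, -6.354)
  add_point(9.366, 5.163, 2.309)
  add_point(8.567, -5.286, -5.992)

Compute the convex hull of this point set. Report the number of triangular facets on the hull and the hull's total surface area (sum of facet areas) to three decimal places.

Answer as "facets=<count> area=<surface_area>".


9 of the 13 inputs are extreme points: [0, 1, 2, 3, 6, 9, 10, 11, 12].

Triangle areas on the boundary:
  f1: (p6, p2, p3) → 39.9417
  f2: (p6, p10, p3) → 69.0433
  f3: (p6, p10, p0) → 71.1541
  f4: (p12, p10, p11) → 111.9512
  f5: (p12, p10, p0) → 97.8053
  f6: (p12, p1, p11) → 78.2851
  f7: (p12, p1, p2) → 57.7426
  f8: (p12, p6, p0) → 60.2074
  f9: (p12, p6, p2) → 90.5848
  f10: (p9, p10, p3) → 44.9038
  f11: (p9, p2, p3) → 18.0277
  f12: (p9, p1, p2) → 18.2074
  f13: (p9, p10, p11) → 123.2127
  f14: (p9, p1, p11) → 28.0496
Σ area = 909.117

Euler: V−E+F = 9−21+14 = 2.

facets=14 area=909.117


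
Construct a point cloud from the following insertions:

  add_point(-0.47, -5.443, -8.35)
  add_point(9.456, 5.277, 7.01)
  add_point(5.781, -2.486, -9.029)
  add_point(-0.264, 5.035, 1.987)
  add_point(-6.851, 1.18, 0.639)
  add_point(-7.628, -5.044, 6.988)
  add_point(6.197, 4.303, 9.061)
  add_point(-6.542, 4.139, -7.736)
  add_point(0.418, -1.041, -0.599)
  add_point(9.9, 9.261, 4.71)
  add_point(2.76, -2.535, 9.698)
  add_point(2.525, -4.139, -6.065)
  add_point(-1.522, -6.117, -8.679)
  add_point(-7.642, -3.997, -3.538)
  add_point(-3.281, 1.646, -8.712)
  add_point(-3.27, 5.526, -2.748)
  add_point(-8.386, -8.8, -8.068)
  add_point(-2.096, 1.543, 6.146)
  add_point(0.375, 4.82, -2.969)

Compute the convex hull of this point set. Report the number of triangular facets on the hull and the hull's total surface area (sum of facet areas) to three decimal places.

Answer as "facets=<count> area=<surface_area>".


facets=26 area=969.712

Points on the hull: [1, 2, 3, 4, 5, 6, 7, 9, 10, 11, 12, 14, 15, 16, 17] (15 of 19).

Per-facet area ½‖(b−a)×(c−a)‖:
  f1: (p7, p2, p9) → 128.3031
  f2: (p11, p10, p2) → 30.3267
  f3: (p1, p2, p9) → 41.9870
  f4: (p1, p10, p2) → 94.4179
  f5: (p14, p7, p16) → 24.1712
  f6: (p14, p7, p2) → 6.2178
  f7: (p12, p11, p2) → 11.4487
  f8: (p12, p14, p16) → 29.1028
  f9: (p12, p14, p2) → 31.5697
  f10: (p12, p10, p16) → 69.6443
  f11: (p12, p11, p10) → 34.4823
  f12: (p15, p7, p9) → 21.2722
  f13: (p6, p1, p9) → 7.6824
  f14: (p6, p17, p9) → 31.0333
  f15: (p6, p1, p10) → 11.8642
  f16: (p5, p10, p16) → 80.5641
  f17: (p5, p6, p10) → 33.7415
  f18: (p5, p6, p17) → 25.2307
  f19: (p3, p17, p9) → 30.5665
  f20: (p3, p15, p9) → 24.3109
  f21: (p3, p15, p17) → 14.0388
  f22: (p4, p15, p17) → 23.9357
  f23: (p4, p5, p17) → 29.0923
  f24: (p4, p15, p7) → 20.1188
  f25: (p4, p7, p16) → 55.2279
  f26: (p4, p5, p16) → 59.3614
Σ area = 969.712

Euler characteristic 15−39+26 = 2 ✓


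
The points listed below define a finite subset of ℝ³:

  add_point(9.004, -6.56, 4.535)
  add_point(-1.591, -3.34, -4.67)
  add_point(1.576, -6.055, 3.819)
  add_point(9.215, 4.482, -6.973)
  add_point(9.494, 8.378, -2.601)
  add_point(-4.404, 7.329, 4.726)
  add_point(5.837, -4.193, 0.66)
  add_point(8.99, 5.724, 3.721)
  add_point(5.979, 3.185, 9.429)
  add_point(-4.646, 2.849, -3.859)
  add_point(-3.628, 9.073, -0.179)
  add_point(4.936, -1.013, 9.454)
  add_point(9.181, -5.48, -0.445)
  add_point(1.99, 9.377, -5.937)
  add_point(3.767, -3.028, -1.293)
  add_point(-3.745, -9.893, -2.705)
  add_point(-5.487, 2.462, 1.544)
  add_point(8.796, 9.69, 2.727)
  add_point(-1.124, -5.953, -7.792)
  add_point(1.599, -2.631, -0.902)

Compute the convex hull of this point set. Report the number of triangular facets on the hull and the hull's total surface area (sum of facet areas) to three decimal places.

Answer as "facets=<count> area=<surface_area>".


facets=28 area=976.704

Points on the hull: [0, 2, 3, 4, 5, 7, 8, 9, 10, 11, 12, 13, 15, 16, 17, 18] (16 of 20).

Area of each hull facet:
  f1: (p11, p15, p16) → 88.1580
  f2: (p0, p12, p15) → 35.2323
  f3: (p0, p12, p4) → 33.3641
  f4: (p9, p15, p16) → 34.7666
  f5: (p5, p11, p16) → 38.8274
  f6: (p3, p12, p4) → 34.5329
  f7: (p3, p13, p4) → 23.3921
  f8: (p2, p11, p15) → 9.8245
  f9: (p2, p0, p15) → 27.4014
  f10: (p2, p0, p11) → 27.9763
  f11: (p8, p5, p11) → 26.0181
  f12: (p8, p0, p11) → 15.6539
  f13: (p17, p13, p4) → 22.1804
  f14: (p17, p8, p5) → 57.3251
  f15: (p10, p9, p13) → 28.5965
  f16: (p10, p17, p13) → 43.9879
  f17: (p10, p17, p5) → 33.5710
  f18: (p10, p9, p16) → 18.2070
  f19: (p10, p5, p16) → 15.2461
  f20: (p18, p9, p13) → 47.2014
  f21: (p18, p3, p13) → 63.6383
  f22: (p18, p9, p15) → 35.5515
  f23: (p18, p12, p15) → 43.7897
  f24: (p18, p3, p12) → 72.3065
  f25: (p7, p8, p0) → 38.7554
  f26: (p7, p17, p8) → 12.0000
  f27: (p7, p0, p4) → 37.8786
  f28: (p7, p17, p4) → 11.3207
Σ area = 976.704

Euler characteristic 16−42+28 = 2 ✓


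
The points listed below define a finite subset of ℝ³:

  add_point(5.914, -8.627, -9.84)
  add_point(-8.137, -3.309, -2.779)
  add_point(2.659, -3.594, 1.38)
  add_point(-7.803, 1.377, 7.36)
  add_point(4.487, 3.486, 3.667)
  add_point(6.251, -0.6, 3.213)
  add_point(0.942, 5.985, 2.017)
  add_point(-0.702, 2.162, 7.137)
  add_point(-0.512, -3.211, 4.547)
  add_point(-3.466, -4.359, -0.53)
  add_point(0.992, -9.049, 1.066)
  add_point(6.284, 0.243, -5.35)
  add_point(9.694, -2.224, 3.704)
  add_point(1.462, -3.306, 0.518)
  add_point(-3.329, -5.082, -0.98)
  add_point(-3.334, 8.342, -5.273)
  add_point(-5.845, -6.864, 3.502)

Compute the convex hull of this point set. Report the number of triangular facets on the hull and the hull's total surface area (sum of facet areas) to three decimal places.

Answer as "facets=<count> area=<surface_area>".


Points on the hull: [0, 1, 3, 4, 6, 7, 10, 11, 12, 15, 16] (11 of 17).

Triangle areas on the boundary:
  f1: (p0, p15, p1) → 105.9990
  f2: (p3, p15, p1) → 70.0930
  f3: (p11, p0, p12) → 48.6450
  f4: (p11, p0, p15) → 52.2946
  f5: (p6, p3, p15) → 48.9016
  f6: (p10, p0, p12) → 67.5322
  f7: (p7, p6, p3) → 22.2143
  f8: (p4, p11, p12) → 35.0638
  f9: (p4, p7, p12) → 22.6828
  f10: (p4, p7, p6) → 14.0468
  f11: (p4, p11, p15) → 57.1640
  f12: (p4, p6, p15) → 11.8714
  f13: (p16, p7, p3) → 33.0047
  f14: (p16, p3, p1) → 34.9157
  f15: (p16, p10, p12) → 38.6351
  f16: (p16, p7, p12) → 64.8989
  f17: (p16, p0, p1) → 62.7616
  f18: (p16, p10, p0) → 34.3493
Σ area = 825.074

Check V−E+F: 11 − 27 + 18 = 2.

facets=18 area=825.074


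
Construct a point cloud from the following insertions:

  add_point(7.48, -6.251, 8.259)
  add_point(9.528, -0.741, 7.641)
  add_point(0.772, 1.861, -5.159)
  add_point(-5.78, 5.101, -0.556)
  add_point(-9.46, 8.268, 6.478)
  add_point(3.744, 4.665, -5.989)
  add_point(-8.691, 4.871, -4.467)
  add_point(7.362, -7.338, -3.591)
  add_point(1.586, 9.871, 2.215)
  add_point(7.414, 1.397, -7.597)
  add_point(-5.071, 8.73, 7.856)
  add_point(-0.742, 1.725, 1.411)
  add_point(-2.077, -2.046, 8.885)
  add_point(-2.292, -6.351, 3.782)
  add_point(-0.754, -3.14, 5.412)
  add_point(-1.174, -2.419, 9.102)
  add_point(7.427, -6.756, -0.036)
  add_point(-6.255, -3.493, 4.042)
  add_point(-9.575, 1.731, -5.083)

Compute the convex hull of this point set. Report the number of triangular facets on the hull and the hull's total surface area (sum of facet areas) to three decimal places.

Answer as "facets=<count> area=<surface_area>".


14 of the 19 inputs are extreme points: [0, 1, 4, 5, 6, 7, 8, 9, 10, 12, 13, 15, 17, 18].

Per-facet area ½‖(b−a)×(c−a)‖:
  f1: (p9, p8, p1) → 92.9547
  f2: (p7, p9, p18) → 82.4383
  f3: (p7, p9, p1) → 63.1286
  f4: (p5, p9, p8) → 17.2838
  f5: (p6, p4, p18) → 17.1319
  f6: (p6, p4, p8) → 63.9575
  f7: (p6, p5, p8) → 58.9923
  f8: (p6, p9, p18) → 27.8272
  f9: (p6, p5, p9) → 21.3292
  f10: (p10, p8, p1) → 62.8131
  f11: (p10, p4, p8) → 17.1213
  f12: (p13, p7, p18) → 85.2742
  f13: (p0, p7, p1) → 35.1654
  f14: (p0, p13, p7) → 57.9079
  f15: (p15, p10, p1) → 64.0377
  f16: (p15, p0, p1) → 28.0448
  f17: (p15, p0, p13) → 31.4901
  f18: (p12, p10, p4) → 25.5179
  f19: (p12, p15, p10) → 4.4187
  f20: (p12, p15, p13) → 3.3392
  f21: (p17, p12, p4) → 40.0230
  f22: (p17, p12, p13) → 15.0413
  f23: (p17, p4, p18) → 63.8396
  f24: (p17, p13, p18) → 23.7143
Σ area = 1002.792

Euler: V−E+F = 14−36+24 = 2.

facets=24 area=1002.792


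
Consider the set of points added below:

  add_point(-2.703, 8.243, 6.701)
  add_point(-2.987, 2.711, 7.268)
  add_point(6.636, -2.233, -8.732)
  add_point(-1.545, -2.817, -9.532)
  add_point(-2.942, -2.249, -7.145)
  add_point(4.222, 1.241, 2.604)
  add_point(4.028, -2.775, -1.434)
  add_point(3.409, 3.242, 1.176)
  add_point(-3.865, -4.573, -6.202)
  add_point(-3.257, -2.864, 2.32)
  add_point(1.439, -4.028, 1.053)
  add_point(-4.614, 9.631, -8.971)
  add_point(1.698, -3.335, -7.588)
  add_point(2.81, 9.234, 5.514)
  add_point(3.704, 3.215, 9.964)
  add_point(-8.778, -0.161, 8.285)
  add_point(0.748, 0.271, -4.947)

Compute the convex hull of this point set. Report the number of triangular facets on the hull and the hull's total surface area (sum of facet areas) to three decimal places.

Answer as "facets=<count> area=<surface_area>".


facets=20 area=832.347

Points on the hull: [0, 2, 3, 6, 8, 9, 10, 11, 12, 13, 14, 15] (12 of 17).

Per-facet area ½‖(b−a)×(c−a)‖:
  f1: (p8, p11, p15) → 114.6051
  f2: (p0, p11, p15) → 82.1925
  f3: (p0, p14, p15) → 45.8216
  f4: (p3, p11, p2) → 52.1570
  f5: (p3, p8, p11) → 27.6350
  f6: (p10, p14, p15) → 68.3931
  f7: (p13, p0, p11) → 45.1273
  f8: (p13, p0, p14) → 21.3495
  f9: (p13, p11, p2) → 124.9704
  f10: (p13, p14, p2) → 70.2787
  f11: (p12, p3, p2) → 7.3678
  f12: (p12, p3, p8) → 8.4378
  f13: (p12, p10, p2) → 21.6882
  f14: (p12, p10, p8) → 24.4112
  f15: (p6, p14, p2) → 29.5275
  f16: (p6, p10, p2) → 7.3863
  f17: (p6, p10, p14) → 21.9577
  f18: (p9, p8, p15) → 26.7196
  f19: (p9, p10, p15) → 11.1057
  f20: (p9, p10, p8) → 21.2143
Σ area = 832.347

Check V−E+F: 12 − 30 + 20 = 2.


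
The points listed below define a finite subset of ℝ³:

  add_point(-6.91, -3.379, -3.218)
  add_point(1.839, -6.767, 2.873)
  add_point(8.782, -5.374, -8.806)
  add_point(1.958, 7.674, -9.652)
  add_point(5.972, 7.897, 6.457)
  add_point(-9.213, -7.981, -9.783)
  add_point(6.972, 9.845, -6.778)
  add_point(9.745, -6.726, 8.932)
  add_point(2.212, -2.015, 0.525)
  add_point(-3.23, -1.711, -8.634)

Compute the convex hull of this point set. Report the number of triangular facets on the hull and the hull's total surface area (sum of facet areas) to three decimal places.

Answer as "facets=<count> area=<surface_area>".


Extreme-point indices: [0, 1, 2, 3, 4, 5, 6, 7] — 8 of 10 on the boundary.

Area of each hull facet:
  f1: (p2, p7, p5) → 161.4532
  f2: (p2, p6, p7) → 137.5431
  f3: (p1, p7, p5) → 17.5043
  f4: (p1, p0, p5) → 40.9941
  f5: (p1, p0, p7) → 17.2633
  f6: (p3, p0, p5) → 63.2637
  f7: (p3, p2, p5) → 126.5879
  f8: (p3, p2, p6) → 45.3368
  f9: (p4, p6, p7) → 98.5427
  f10: (p4, p0, p7) → 143.2095
  f11: (p4, p3, p6) → 38.8258
  f12: (p4, p3, p0) → 124.9658
Σ area = 1015.490

Euler characteristic 8−18+12 = 2 ✓

facets=12 area=1015.490


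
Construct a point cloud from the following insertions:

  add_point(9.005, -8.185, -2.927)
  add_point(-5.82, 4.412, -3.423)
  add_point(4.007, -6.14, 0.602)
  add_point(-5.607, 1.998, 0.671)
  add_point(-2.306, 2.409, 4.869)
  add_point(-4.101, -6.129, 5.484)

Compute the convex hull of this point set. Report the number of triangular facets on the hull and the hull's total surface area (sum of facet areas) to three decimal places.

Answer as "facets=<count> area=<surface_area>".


facets=8 area=300.718

6 of the 6 inputs are extreme points: [0, 1, 2, 3, 4, 5].

Area of each hull facet:
  f1: (p5, p0, p1) → 108.1394
  f2: (p2, p5, p0) → 9.8711
  f3: (p4, p0, p1) → 80.0039
  f4: (p4, p2, p0) → 18.3700
  f5: (p4, p2, p5) → 40.4575
  f6: (p3, p5, p1) → 11.1682
  f7: (p3, p4, p1) → 9.5368
  f8: (p3, p4, p5) → 23.1714
Σ area = 300.718

Euler: V−E+F = 6−12+8 = 2.


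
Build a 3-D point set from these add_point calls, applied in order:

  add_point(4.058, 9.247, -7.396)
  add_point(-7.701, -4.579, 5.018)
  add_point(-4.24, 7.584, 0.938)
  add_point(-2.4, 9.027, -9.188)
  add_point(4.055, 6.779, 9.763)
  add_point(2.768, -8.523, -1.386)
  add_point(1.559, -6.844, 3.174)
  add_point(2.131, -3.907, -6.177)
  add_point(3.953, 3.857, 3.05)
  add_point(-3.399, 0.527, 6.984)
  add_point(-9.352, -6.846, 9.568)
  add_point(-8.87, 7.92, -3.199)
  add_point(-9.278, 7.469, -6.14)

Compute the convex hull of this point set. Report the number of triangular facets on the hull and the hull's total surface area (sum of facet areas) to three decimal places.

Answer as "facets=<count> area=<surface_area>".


facets=18 area=955.998

Extreme-point indices: [0, 1, 3, 4, 5, 6, 7, 8, 10, 11, 12] — 11 of 13 on the boundary.

Area of each hull facet:
  f1: (p6, p5, p10) → 23.5433
  f2: (p6, p4, p10) → 96.6956
  f3: (p6, p4, p5) → 29.1896
  f4: (p8, p5, p0) → 76.9265
  f5: (p8, p4, p0) → 33.3651
  f6: (p8, p4, p5) → 35.2897
  f7: (p1, p5, p10) → 28.9055
  f8: (p1, p12, p10) → 22.7898
  f9: (p7, p5, p0) → 30.3835
  f10: (p7, p1, p5) → 42.9779
  f11: (p7, p1, p12) → 108.0856
  f12: (p11, p4, p0) → 112.2224
  f13: (p11, p4, p10) → 155.9113
  f14: (p11, p12, p10) → 24.9838
  f15: (p3, p7, p0) → 44.2748
  f16: (p3, p7, p12) → 53.8926
  f17: (p3, p11, p0) → 25.3519
  f18: (p3, p11, p12) → 11.2094
Σ area = 955.998

Check V−E+F: 11 − 27 + 18 = 2.


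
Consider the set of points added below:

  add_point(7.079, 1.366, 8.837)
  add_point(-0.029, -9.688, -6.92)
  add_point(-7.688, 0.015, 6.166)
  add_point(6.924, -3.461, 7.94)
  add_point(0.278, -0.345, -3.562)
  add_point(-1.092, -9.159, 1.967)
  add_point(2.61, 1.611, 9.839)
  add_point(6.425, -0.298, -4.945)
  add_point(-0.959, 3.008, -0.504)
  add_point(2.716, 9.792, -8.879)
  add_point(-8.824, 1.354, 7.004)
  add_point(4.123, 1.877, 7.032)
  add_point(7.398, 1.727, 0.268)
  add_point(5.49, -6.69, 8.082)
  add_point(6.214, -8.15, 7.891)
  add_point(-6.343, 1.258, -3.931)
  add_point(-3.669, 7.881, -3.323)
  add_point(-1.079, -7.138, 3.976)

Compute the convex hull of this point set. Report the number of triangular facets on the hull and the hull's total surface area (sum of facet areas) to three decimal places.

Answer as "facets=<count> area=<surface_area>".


13 of the 18 inputs are extreme points: [0, 1, 3, 5, 6, 7, 9, 10, 12, 14, 15, 16, 17].

Facet areas (half cross-product norm):
  f1: (p7, p9, p12) → 32.4381
  f2: (p7, p9, p1) → 58.2022
  f3: (p7, p14, p12) → 34.3355
  f4: (p7, p14, p1) → 83.3813
  f5: (p0, p9, p12) → 39.3732
  f6: (p5, p1, p10) → 55.4591
  f7: (p5, p14, p1) → 35.8172
  f8: (p15, p9, p1) → 86.2943
  f9: (p15, p16, p9) → 28.1702
  f10: (p15, p1, p10) → 68.4856
  f11: (p15, p16, p10) → 40.1888
  f12: (p3, p14, p12) → 18.3340
  f13: (p3, p0, p12) → 20.8720
  f14: (p3, p0, p14) → 2.4210
  f15: (p6, p16, p9) → 65.0855
  f16: (p6, p0, p9) → 46.0481
  f17: (p6, p16, p10) → 76.5323
  f18: (p6, p14, p10) → 60.1202
  f19: (p6, p0, p14) → 22.0177
  f20: (p17, p14, p10) → 41.8058
  f21: (p17, p5, p10) → 12.3643
  f22: (p17, p5, p14) → 11.5078
Σ area = 939.254

Euler: V−E+F = 13−33+22 = 2.

facets=22 area=939.254


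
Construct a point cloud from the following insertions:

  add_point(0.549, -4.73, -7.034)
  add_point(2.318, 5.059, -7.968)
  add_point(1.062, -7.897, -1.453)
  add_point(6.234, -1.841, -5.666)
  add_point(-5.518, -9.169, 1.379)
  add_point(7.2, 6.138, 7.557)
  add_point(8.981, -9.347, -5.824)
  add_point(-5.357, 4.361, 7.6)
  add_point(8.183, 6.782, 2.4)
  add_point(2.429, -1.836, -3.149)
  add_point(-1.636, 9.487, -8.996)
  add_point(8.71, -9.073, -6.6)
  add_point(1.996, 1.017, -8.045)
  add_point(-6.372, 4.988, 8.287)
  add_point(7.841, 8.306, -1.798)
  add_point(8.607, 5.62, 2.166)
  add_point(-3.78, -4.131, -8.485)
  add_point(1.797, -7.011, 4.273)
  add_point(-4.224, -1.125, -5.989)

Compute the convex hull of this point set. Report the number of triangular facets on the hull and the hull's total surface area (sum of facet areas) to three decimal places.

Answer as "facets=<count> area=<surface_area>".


facets=24 area=1050.465

Extreme-point indices: [1, 4, 5, 6, 8, 10, 11, 12, 13, 14, 15, 16, 17, 18] — 14 of 19 on the boundary.

Triangle areas on the boundary:
  f1: (p5, p10, p13) → 119.1416
  f2: (p11, p4, p6) → 6.9675
  f3: (p17, p5, p13) → 89.7230
  f4: (p17, p4, p13) → 60.4113
  f5: (p17, p5, p6) → 91.1349
  f6: (p17, p4, p6) → 50.6129
  f7: (p18, p10, p13) → 88.4299
  f8: (p18, p4, p13) → 80.9352
  f9: (p12, p11, p10) → 10.2122
  f10: (p14, p5, p10) → 47.8908
  f11: (p14, p11, p6) → 7.7941
  f12: (p16, p11, p4) → 75.2520
  f13: (p16, p18, p4) → 21.4401
  f14: (p16, p12, p11) → 46.8777
  f15: (p16, p18, p10) → 19.0028
  f16: (p16, p12, p10) → 34.1395
  f17: (p1, p11, p10) → 14.4346
  f18: (p1, p14, p10) → 25.8902
  f19: (p1, p14, p11) → 69.2394
  f20: (p15, p5, p6) → 39.9377
  f21: (p15, p14, p6) → 40.9093
  f22: (p8, p14, p5) → 4.0072
  f23: (p8, p15, p5) → 3.3003
  f24: (p8, p15, p14) → 2.7804
Σ area = 1050.465

Euler characteristic 14−36+24 = 2 ✓


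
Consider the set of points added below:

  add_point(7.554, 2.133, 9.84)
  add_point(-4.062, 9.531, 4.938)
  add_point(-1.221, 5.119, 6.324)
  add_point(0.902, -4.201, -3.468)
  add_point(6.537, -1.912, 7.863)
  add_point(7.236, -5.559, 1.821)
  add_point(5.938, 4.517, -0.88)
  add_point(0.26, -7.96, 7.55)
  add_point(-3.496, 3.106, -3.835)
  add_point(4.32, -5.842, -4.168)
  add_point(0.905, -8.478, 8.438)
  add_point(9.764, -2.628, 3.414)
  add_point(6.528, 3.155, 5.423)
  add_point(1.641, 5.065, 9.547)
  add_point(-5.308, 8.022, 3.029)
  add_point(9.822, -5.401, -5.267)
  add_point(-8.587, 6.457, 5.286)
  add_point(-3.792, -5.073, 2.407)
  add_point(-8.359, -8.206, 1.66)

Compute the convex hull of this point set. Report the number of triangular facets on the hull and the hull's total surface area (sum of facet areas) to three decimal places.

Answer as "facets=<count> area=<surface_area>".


facets=26 area=904.498

15 of the 19 inputs are extreme points: [0, 1, 3, 4, 5, 6, 8, 9, 10, 11, 13, 14, 15, 16, 18].

Facet areas (half cross-product norm):
  f1: (p18, p10, p16) → 86.2326
  f2: (p18, p10, p15) → 95.3543
  f3: (p11, p6, p15) → 40.8955
  f4: (p11, p6, p0) → 37.3174
  f5: (p8, p18, p16) → 71.6094
  f6: (p8, p6, p15) → 57.3134
  f7: (p1, p6, p0) → 67.8531
  f8: (p1, p8, p6) → 52.3085
  f9: (p5, p10, p15) → 17.3172
  f10: (p5, p11, p15) → 15.6472
  f11: (p5, p11, p10) → 18.8547
  f12: (p4, p0, p10) → 12.5596
  f13: (p4, p11, p10) → 22.6493
  f14: (p4, p11, p0) → 12.0805
  f15: (p9, p18, p15) → 9.7946
  f16: (p9, p8, p15) → 27.0200
  f17: (p13, p1, p16) → 22.9406
  f18: (p13, p1, p0) → 14.9769
  f19: (p13, p10, p16) → 75.9112
  f20: (p13, p0, p10) → 41.3986
  f21: (p14, p8, p16) → 17.1419
  f22: (p14, p1, p16) → 5.7481
  f23: (p14, p1, p8) → 7.4786
  f24: (p3, p8, p18) → 48.0700
  f25: (p3, p9, p18) → 16.4489
  f26: (p3, p9, p8) → 9.5762
Σ area = 904.498

Check V−E+F: 15 − 39 + 26 = 2.


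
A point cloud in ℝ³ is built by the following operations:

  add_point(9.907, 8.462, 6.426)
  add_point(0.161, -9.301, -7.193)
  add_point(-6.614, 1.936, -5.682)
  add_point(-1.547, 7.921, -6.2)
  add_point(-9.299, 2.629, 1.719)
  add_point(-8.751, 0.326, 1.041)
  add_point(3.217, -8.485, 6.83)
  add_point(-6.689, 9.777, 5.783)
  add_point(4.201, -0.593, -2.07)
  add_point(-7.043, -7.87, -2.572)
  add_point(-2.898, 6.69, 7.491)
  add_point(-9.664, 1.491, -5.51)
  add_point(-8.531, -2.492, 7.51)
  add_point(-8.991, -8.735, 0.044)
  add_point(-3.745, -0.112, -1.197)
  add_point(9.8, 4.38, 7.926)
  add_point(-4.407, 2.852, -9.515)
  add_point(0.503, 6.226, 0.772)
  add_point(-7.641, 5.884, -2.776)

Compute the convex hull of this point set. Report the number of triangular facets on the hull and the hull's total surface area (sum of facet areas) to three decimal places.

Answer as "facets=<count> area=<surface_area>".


Points on the hull: [0, 1, 3, 4, 6, 7, 8, 9, 10, 11, 12, 13, 15, 16, 18] (15 of 19).

Facet areas (half cross-product norm):
  f1: (p16, p1, p11) → 44.4874
  f2: (p3, p16, p1) → 39.1668
  f3: (p6, p13, p1) → 75.3747
  f4: (p6, p13, p12) → 61.6023
  f5: (p18, p16, p11) → 18.5283
  f6: (p18, p3, p16) → 22.9626
  f7: (p8, p1, p0) → 15.4850
  f8: (p8, p3, p0) → 75.5081
  f9: (p8, p3, p1) → 58.3692
  f10: (p9, p1, p11) → 43.0577
  f11: (p9, p13, p11) → 16.2809
  f12: (p9, p13, p1) → 7.7163
  f13: (p15, p6, p12) → 95.6953
  f14: (p15, p1, p0) → 45.9796
  f15: (p15, p6, p1) → 101.6011
  f16: (p4, p13, p11) → 40.2101
  f17: (p4, p13, p12) → 37.3962
  f18: (p7, p3, p0) → 102.1524
  f19: (p7, p18, p3) → 33.5119
  f20: (p7, p4, p12) → 33.0490
  f21: (p7, p18, p11) → 15.4655
  f22: (p7, p4, p11) → 25.0792
  f23: (p10, p15, p0) → 27.7479
  f24: (p10, p7, p0) → 26.5050
  f25: (p10, p15, p12) → 64.8467
  f26: (p10, p7, p12) → 27.6709
Σ area = 1155.450

Euler characteristic 15−39+26 = 2 ✓

facets=26 area=1155.450


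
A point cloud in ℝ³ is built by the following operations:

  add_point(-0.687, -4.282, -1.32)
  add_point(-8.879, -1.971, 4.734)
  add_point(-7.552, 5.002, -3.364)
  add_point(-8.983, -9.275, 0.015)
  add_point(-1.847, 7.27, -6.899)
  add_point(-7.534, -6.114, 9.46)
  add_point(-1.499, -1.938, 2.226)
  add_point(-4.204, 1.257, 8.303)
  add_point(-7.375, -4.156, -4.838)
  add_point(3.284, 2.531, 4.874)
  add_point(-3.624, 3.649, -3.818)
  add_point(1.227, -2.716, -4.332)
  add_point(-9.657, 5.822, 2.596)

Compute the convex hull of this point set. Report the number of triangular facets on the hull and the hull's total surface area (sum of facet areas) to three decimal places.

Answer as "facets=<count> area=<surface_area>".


11 of the 13 inputs are extreme points: [0, 1, 2, 3, 4, 5, 7, 8, 9, 11, 12].

Per-facet area ½‖(b−a)×(c−a)‖:
  f1: (p4, p9, p12) → 75.0718
  f2: (p8, p3, p12) → 45.4091
  f3: (p7, p9, p12) → 37.2017
  f4: (p7, p5, p12) → 35.5758
  f5: (p7, p5, p9) → 28.1521
  f6: (p1, p3, p12) → 26.4522
  f7: (p1, p5, p12) → 14.4547
  f8: (p1, p5, p3) → 27.6720
  f9: (p2, p4, p12) → 16.3118
  f10: (p2, p8, p12) → 28.3678
  f11: (p2, p8, p4) → 32.0470
  f12: (p11, p4, p9) → 56.9732
  f13: (p11, p8, p4) → 46.5206
  f14: (p11, p8, p3) → 30.1804
  f15: (p0, p5, p3) → 48.5975
  f16: (p0, p11, p3) → 13.0640
  f17: (p0, p5, p9) → 63.2494
  f18: (p0, p11, p9) → 19.5385
Σ area = 644.840

Euler: V−E+F = 11−27+18 = 2.

facets=18 area=644.840


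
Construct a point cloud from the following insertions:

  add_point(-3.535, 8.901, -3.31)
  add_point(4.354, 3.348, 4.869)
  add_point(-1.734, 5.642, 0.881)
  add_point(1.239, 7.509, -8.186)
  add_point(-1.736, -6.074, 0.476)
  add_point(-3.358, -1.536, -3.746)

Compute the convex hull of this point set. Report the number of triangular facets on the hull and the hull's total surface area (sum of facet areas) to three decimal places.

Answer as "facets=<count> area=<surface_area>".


facets=8 area=292.654

Points on the hull: [0, 1, 2, 3, 4, 5] (6 of 6).

Triangle areas on the boundary:
  f1: (p3, p1, p0) → 43.9566
  f2: (p3, p4, p1) → 82.5899
  f3: (p5, p4, p0) → 24.4037
  f4: (p5, p3, p0) → 35.3133
  f5: (p5, p3, p4) → 23.9586
  f6: (p2, p1, p0) → 12.1892
  f7: (p2, p4, p0) → 27.3330
  f8: (p2, p4, p1) → 42.9098
Σ area = 292.654

Check V−E+F: 6 − 12 + 8 = 2.
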